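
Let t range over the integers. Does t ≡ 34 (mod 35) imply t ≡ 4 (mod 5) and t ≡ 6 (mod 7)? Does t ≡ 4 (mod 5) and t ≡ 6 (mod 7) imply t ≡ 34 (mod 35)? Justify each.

Both directions hold; the statement is true.

(→) Suppose t ≡ 34 (mod 35); write t = 35j + 34. Since 5 ∣ 35, reducing mod 5 gives t ≡ 34 ≡ 4 (mod 5); since 7 ∣ 35, reducing mod 7 gives t ≡ 34 ≡ 6 (mod 7).

(←) Conversely, if t ≡ 4 (mod 5) and t ≡ 6 (mod 7), then by the Chinese remainder theorem t ≡ 34 (mod 35). This is exactly t ≡ 34 (mod 35).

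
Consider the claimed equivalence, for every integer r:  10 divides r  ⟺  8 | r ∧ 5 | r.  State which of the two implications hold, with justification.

(⇒) fails; (⇐) holds.

(→) This fails: take r = 10. Certainly 10 ∣ 10, but 8 ∤ 10.

(←) Suppose 8 ∣ r and 5 ∣ r. Any common multiple of 8 and 5 is a multiple of their lcm; here gcd(8, 5) = 1, so lcm(8, 5) = 8·5 = 40, so 40 ∣ r. Since 10 ∣ 40, it follows that 10 ∣ r.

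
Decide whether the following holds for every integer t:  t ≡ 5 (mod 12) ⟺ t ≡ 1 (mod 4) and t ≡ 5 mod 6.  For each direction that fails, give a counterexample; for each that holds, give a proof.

(⇒) Suppose t ≡ 5 (mod 12); write t = 12j + 5. Since 4 ∣ 12, reducing mod 4 gives t ≡ 5 ≡ 1 (mod 4); since 6 ∣ 12, reducing mod 6 gives t ≡ 5 (mod 6).

(⇐) Conversely, if t ≡ 1 (mod 4) and t ≡ 5 (mod 6), then by the Chinese remainder theorem t ≡ 5 (mod 12). This is exactly t ≡ 5 (mod 12).

Both directions hold.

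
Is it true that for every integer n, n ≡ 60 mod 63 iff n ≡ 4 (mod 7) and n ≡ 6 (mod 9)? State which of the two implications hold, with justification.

Equivalent; both directions hold.

(⟸) If n ≡ 4 (mod 7) and n ≡ 6 (mod 9), then by the Chinese remainder theorem n ≡ 60 (mod 63). This is exactly n ≡ 60 (mod 63).

(⟹) Suppose n ≡ 60 (mod 63); write n = 63j + 60. Since 7 ∣ 63, reducing mod 7 gives n ≡ 60 ≡ 4 (mod 7); since 9 ∣ 63, reducing mod 9 gives n ≡ 60 ≡ 6 (mod 9).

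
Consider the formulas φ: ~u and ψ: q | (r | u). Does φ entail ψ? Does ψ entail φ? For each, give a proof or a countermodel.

(⟹) This fails. Under u = F, q = F, r = F, the left side is true but the right side is false.

(⟸) This fails. Under u = T, q = F, r = F, the left side is false but the right side is true.

Neither implication holds.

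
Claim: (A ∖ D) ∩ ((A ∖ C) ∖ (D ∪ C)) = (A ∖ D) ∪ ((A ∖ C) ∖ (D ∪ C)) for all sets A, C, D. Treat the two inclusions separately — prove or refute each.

(⊆) Let x ∈ (A ∖ D) ∩ ((A ∖ C) ∖ (D ∪ C)). Then x ∈ A and x ∉ C, D, from which x ∈ (A ∖ D) ∪ ((A ∖ C) ∖ (D ∪ C)).

(⊇) This inclusion fails. Take A = {1}, C = {1}, D = ∅; then 1 ∈ (A ∖ D) ∪ ((A ∖ C) ∖ (D ∪ C)) but 1 ∉ (A ∖ D) ∩ ((A ∖ C) ∖ (D ∪ C)).

(⊆) holds; (⊇) fails.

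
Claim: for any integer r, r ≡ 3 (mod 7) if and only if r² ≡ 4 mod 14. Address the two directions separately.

Neither direction holds.

(⇒) This fails: take r = 3. Then 3 ≡ 3 (mod 7), but 3² = 9 ≡ 9 (mod 14), not 4.

(⇐) This fails: take r = 2. Then 2² = 4 ≡ 4 (mod 14), yet 2 ≡ 2 (mod 7), not 3.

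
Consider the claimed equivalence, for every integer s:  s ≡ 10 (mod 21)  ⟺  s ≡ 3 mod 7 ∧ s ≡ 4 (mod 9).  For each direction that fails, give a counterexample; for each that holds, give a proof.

(→) This fails: s = 10 gives 10 ≡ 10 (mod 21) but 10 ≡ 1 (mod 9), so the conjunction on the right does not hold.

(←) Conversely, if s ≡ 3 (mod 7) and s ≡ 4 (mod 9), then by the Chinese remainder theorem s ≡ 31 (mod 63). Since 31 ≡ 10 (mod 21) and 21 ∣ 63, we get s ≡ 10 (mod 21).

(⇒) fails; (⇐) holds.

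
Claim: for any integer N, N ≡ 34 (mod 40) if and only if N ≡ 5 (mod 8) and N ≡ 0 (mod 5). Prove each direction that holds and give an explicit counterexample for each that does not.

(⇒) This fails: N = 34 gives 34 ≡ 34 (mod 40) but 34 ≡ 2 (mod 8), so the conjunction on the right does not hold.

(⇐) This fails: N = 5 satisfies both congruences on the right (5 ≡ 5 mod 8 and 5 ≡ 0 mod 5) yet 5 ≡ 5 (mod 40), not 34.

(⇒) fails and (⇐) fails.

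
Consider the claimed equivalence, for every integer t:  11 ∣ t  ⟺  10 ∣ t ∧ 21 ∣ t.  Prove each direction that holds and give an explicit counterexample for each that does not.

Forward direction. This fails: take t = 11. Certainly 11 ∣ 11, but 10 ∤ 11.

Converse. This fails: take t = 210. Both 10 ∣ 210 and 21 ∣ 210, yet 210 is not a multiple of 11 (since 210 = 19·11 + 1), so 11 ∤ 210.

Both directions fail.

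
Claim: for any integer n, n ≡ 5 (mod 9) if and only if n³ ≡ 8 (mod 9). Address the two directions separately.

[⇒] Suppose n ≡ 5 (mod 9). Write n = 9j + 5. Then (9j + 5)³ = 729j³ + 1215j² + 675j + 125 = 9(81j³ + 135j² + 75j + 13) + 8, so n³ ≡ 8 (mod 9).

[⇐] This fails: take n = 2. Then 2³ = 8 ≡ 8 (mod 9), yet 2 ≡ 2 (mod 9), not 5.

Only the forward implication holds.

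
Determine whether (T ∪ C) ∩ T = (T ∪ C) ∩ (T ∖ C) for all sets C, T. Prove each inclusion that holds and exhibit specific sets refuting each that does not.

(⊆) fails; (⊇) holds.

(⟹) This inclusion fails. Take C = {1}, T = {1}; then 1 ∈ (T ∪ C) ∩ T but 1 ∉ (T ∪ C) ∩ (T ∖ C).

(⟸) Let x ∈ (T ∪ C) ∩ (T ∖ C). Then x ∈ T and x ∉ C, from which x ∈ (T ∪ C) ∩ T.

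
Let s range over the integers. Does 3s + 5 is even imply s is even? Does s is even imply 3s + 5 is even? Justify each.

Neither direction holds.

[⇒] This fails: s = 7 gives 3s + 5 = 26, which is even, but 7 is odd, not even.

[⇐] This also fails: s = 0 is even, but 3s + 5 = 5 is odd, not even.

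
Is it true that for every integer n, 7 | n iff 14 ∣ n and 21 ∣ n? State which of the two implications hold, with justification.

(⟸) Suppose 14 ∣ n and 21 ∣ n. Any common multiple of 14 and 21 is a multiple of their lcm; here lcm(14, 21) = 14·21/gcd(14, 21) = 294/7 = 42, so 42 ∣ n. Since 7 ∣ 42, it follows that 7 ∣ n.

(⟹) This fails: take n = 7. Certainly 7 ∣ 7, but 14 ∤ 7.

Only the converse holds.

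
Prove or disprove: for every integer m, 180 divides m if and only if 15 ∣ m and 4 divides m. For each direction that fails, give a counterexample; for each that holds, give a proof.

(⇒) holds; (⇐) fails.

[⇒] If 180 ∣ m, write m = 180q. Since 180 = 12·15, m = 15·(12q), so 15 ∣ m; and since 180 = 45·4, m = 4·(45q), so 4 ∣ m.

[⇐] This fails: take m = 60. Both 15 ∣ 60 and 4 ∣ 60, yet 60 is not a multiple of 180 (since 60 = 0·180 + 60), so 180 ∤ 60.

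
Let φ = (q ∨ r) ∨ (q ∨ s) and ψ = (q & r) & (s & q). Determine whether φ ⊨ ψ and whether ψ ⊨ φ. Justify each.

Converse. Assume the antecedent. If r is true, (q ∨ r) ∨ (q ∨ s) reduces to true regardless of the other variables. If r is false, the antecedent cannot hold. Either way (q ∨ r) ∨ (q ∨ s) holds.

Forward direction. This fails. Under r = T, s = F, q = F, the left side is true but the right side is false.

Not equivalent: only (⇐) holds.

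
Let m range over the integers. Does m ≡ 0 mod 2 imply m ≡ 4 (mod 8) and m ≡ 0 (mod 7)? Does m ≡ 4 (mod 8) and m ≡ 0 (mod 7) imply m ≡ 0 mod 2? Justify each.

[⇒] This fails: m = 0 gives 0 ≡ 0 (mod 2) but 0 ≡ 0 (mod 8), so the conjunction on the right does not hold.

[⇐] Conversely, if m ≡ 4 (mod 8) and m ≡ 0 (mod 7), then by the Chinese remainder theorem m ≡ 28 (mod 56). Since 28 ≡ 0 (mod 2) and 2 ∣ 56, we get m ≡ 0 (mod 2).

Only the converse holds.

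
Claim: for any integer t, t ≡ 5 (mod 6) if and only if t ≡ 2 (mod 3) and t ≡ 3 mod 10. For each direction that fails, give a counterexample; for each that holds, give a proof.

(→) This fails: t = 5 gives 5 ≡ 5 (mod 6) but 5 ≡ 5 (mod 10), so the conjunction on the right does not hold.

(←) Conversely, if t ≡ 2 (mod 3) and t ≡ 3 (mod 10), then by the Chinese remainder theorem t ≡ 23 (mod 30). Since 23 ≡ 5 (mod 6) and 6 ∣ 30, we get t ≡ 5 (mod 6).

Only the reverse direction holds.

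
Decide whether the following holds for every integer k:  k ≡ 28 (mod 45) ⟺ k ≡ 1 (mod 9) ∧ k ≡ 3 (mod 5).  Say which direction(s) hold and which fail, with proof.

(⇒) Suppose k ≡ 28 (mod 45); write k = 45j + 28. Since 9 ∣ 45, reducing mod 9 gives k ≡ 28 ≡ 1 (mod 9); since 5 ∣ 45, reducing mod 5 gives k ≡ 28 ≡ 3 (mod 5).

(⇐) Conversely, if k ≡ 1 (mod 9) and k ≡ 3 (mod 5), then by the Chinese remainder theorem k ≡ 28 (mod 45). This is exactly k ≡ 28 (mod 45).

Both implications hold.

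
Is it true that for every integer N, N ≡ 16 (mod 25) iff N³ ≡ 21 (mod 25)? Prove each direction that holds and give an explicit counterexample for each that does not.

(⟹) Suppose N ≡ 16 (mod 25). Write N = 25j + 16. Then (25j + 16)³ = 15625j³ + 30000j² + 19200j + 4096 = 25(625j³ + 1200j² + 768j + 163) + 21, so N³ ≡ 21 (mod 25).

(⟸) Conversely, suppose N³ ≡ 21 (mod 25). The only residue r in {0, …, 24} with r³ ≡ 21 (mod 25) is r = 16, so N ≡ 16 (mod 25).

Both directions hold.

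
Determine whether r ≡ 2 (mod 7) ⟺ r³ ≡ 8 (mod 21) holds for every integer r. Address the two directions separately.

(⇒) fails and (⇐) fails.

[⇒] This fails: take r = 9. Then 9 ≡ 2 (mod 7), but 9³ = 729 ≡ 15 (mod 21), not 8.

[⇐] This fails: take r = 8. Then 8³ = 512 ≡ 8 (mod 21), yet 8 ≡ 1 (mod 7), not 2.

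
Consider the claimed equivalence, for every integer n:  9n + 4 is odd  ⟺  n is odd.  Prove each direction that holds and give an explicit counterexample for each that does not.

Equivalent; both directions hold.

Converse. Suppose n is odd; write n = 2j + 1. Then 9n + 4 = 9·(2j + 1) + 4 = 2·9j + 13, which is odd.

Forward direction. Suppose 9n + 4 is odd. Since 9 is odd, 9n and n have the same parity, so 9n + 4 ≡ n + 4 (mod 2). As 4 is even, 9n + 4 is odd exactly when n is odd. Thus n is odd.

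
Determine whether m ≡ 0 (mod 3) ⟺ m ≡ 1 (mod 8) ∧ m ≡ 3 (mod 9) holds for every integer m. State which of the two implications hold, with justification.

Not equivalent: only (⇐) holds.

(→) This fails: m = 0 gives 0 ≡ 0 (mod 3) but 0 ≡ 0 (mod 8), so the conjunction on the right does not hold.

(←) Conversely, if m ≡ 1 (mod 8) and m ≡ 3 (mod 9), then by the Chinese remainder theorem m ≡ 57 (mod 72). Since 57 ≡ 0 (mod 3) and 3 ∣ 72, we get m ≡ 0 (mod 3).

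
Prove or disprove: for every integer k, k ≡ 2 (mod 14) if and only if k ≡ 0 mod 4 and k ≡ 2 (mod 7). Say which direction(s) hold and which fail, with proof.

Only the reverse direction holds.

(⟹) This fails: k = 2 gives 2 ≡ 2 (mod 14) but 2 ≡ 2 (mod 4), so the conjunction on the right does not hold.

(⟸) Conversely, if k ≡ 0 (mod 4) and k ≡ 2 (mod 7), then by the Chinese remainder theorem k ≡ 16 (mod 28). Since 16 ≡ 2 (mod 14) and 14 ∣ 28, we get k ≡ 2 (mod 14).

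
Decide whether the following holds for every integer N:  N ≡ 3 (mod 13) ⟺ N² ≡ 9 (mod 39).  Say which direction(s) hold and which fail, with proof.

Neither implication holds.

(⇒) This fails: take N = 16. Then 16 ≡ 3 (mod 13), but 16² = 256 ≡ 22 (mod 39), not 9.

(⇐) This fails: take N = 36. Then 36² = 1296 ≡ 9 (mod 39), yet 36 ≡ 10 (mod 13), not 3.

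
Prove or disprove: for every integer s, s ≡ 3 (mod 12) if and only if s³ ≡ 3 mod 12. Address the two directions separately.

Both directions hold.

(⇒) Suppose s ≡ 3 (mod 12). Write s = 12j + 3. Then (12j + 3)³ = 1728j³ + 1296j² + 324j + 27 = 12(144j³ + 108j² + 27j + 2) + 3, so s³ ≡ 3 (mod 12).

(⇐) Conversely, suppose s³ ≡ 3 (mod 12). The only residue r in {0, …, 11} with r³ ≡ 3 (mod 12) is r = 3, so s ≡ 3 (mod 12).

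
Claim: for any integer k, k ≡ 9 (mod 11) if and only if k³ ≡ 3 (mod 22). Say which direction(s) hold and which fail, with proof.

Only the reverse direction holds.

(⇒) This fails: take k = 20. Then 20 ≡ 9 (mod 11), but 20³ = 8000 ≡ 14 (mod 22), not 3.

(⇐) Conversely, the residues r modulo 22 with r³ ≡ 3 (mod 22) are exactly {9}, and each is ≡ 9 (mod 11).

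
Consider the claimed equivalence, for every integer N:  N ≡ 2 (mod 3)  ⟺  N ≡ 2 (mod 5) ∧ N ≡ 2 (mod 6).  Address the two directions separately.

Not equivalent: only (⇐) holds.

Forward direction. This fails: N = 5 gives 5 ≡ 2 (mod 3) but 5 ≡ 0 (mod 5), so the conjunction on the right does not hold.

Converse. If N ≡ 2 (mod 5) and N ≡ 2 (mod 6), then by the Chinese remainder theorem N ≡ 2 (mod 30). Since 2 ≡ 2 (mod 3) and 3 ∣ 30, we get N ≡ 2 (mod 3).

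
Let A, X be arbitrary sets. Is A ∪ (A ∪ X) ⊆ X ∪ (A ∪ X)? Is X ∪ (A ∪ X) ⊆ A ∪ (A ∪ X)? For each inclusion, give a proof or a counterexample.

(⟹) Let x ∈ A ∪ (A ∪ X). Then either x ∈ A and x ∉ X; or x ∈ X and x ∉ A; or x ∈ A ∩ X. In each case x ∈ X ∪ (A ∪ X), so A ∪ (A ∪ X) ⊆ X ∪ (A ∪ X).

(⟸) Let x ∈ X ∪ (A ∪ X). Then either x ∈ A and x ∉ X; or x ∈ X and x ∉ A; or x ∈ A ∩ X. In each case x ∈ A ∪ (A ∪ X), so X ∪ (A ∪ X) ⊆ A ∪ (A ∪ X).

Both inclusions hold.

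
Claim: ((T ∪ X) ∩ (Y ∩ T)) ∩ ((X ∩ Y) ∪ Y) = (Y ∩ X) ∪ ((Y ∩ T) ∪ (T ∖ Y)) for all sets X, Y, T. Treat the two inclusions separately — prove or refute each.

(⊆) Let x ∈ ((T ∪ X) ∩ (Y ∩ T)) ∩ ((X ∩ Y) ∪ Y). Then either x ∈ Y ∩ T and x ∉ X; or x ∈ X ∩ Y ∩ T. In each case x ∈ (Y ∩ X) ∪ ((Y ∩ T) ∪ (T ∖ Y)), so ((T ∪ X) ∩ (Y ∩ T)) ∩ ((X ∩ Y) ∪ Y) ⊆ (Y ∩ X) ∪ ((Y ∩ T) ∪ (T ∖ Y)).

(⊇) This inclusion fails. Take X = {1}, Y = {1}, T = ∅; then 1 ∈ (Y ∩ X) ∪ ((Y ∩ T) ∪ (T ∖ Y)) but 1 ∉ ((T ∪ X) ∩ (Y ∩ T)) ∩ ((X ∩ Y) ∪ Y).

Only the forward inclusion holds.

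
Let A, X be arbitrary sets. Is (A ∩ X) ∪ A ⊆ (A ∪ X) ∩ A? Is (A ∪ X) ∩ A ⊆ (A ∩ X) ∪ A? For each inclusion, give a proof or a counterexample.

(⟹) Let x ∈ (A ∩ X) ∪ A. Then either x ∈ A and x ∉ X; or x ∈ A ∩ X. In each case x ∈ (A ∪ X) ∩ A, so (A ∩ X) ∪ A ⊆ (A ∪ X) ∩ A.

(⟸) Let x ∈ (A ∪ X) ∩ A. Then either x ∈ A and x ∉ X; or x ∈ A ∩ X. In each case x ∈ (A ∩ X) ∪ A, so (A ∪ X) ∩ A ⊆ (A ∩ X) ∪ A.

Both inclusions hold; the sets are equal.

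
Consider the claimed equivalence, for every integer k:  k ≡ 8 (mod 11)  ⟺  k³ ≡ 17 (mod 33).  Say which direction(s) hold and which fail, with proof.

Only the converse holds.

(⟹) This fails: take k = 19. Then 19 ≡ 8 (mod 11), but 19³ = 6859 ≡ 28 (mod 33), not 17.

(⟸) Conversely, the residues r modulo 33 with r³ ≡ 17 (mod 33) are exactly {8}, and each is ≡ 8 (mod 11).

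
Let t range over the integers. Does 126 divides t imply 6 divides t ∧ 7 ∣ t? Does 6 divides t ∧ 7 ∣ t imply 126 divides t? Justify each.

The forward direction holds; the converse fails.

(→) If 126 ∣ t, write t = 126q. Since 126 = 21·6, t = 6·(21q), so 6 ∣ t; and since 126 = 18·7, t = 7·(18q), so 7 ∣ t.

(←) This fails: take t = 42. Both 6 ∣ 42 and 7 ∣ 42, yet 42 is not a multiple of 126 (since 42 = 0·126 + 42), so 126 ∤ 42.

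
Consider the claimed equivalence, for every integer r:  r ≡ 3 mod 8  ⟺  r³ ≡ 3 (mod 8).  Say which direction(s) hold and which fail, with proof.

(⇒) Suppose r ≡ 3 mod 8. Write r = 8j + 3. Then (8j + 3)³ = 512j³ + 576j² + 216j + 27 = 8(64j³ + 72j² + 27j + 3) + 3, so r³ ≡ 3 (mod 8).

(⇐) For the converse, argue contrapositively. If r ≢ 3 (mod 8), then r is congruent to one of 0, 1, 2, 4, 5, 6, 7 modulo 8, and these give r³ ≡ 0, 1, 0, 0, 5, 0, 7 respectively — never 3.

Both directions hold; the statement is true.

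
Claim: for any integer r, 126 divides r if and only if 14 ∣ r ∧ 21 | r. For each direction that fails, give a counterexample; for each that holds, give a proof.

Only the forward implication holds.

(→) If 126 ∣ r, write r = 126q. Since 126 = 9·14, r = 14·(9q), so 14 ∣ r; and since 126 = 6·21, r = 21·(6q), so 21 ∣ r.

(←) This fails: take r = 42. Both 14 ∣ 42 and 21 ∣ 42, yet 42 is not a multiple of 126 (since 42 = 0·126 + 42), so 126 ∤ 42.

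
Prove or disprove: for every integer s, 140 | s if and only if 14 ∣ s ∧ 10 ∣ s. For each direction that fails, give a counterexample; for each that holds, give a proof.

Only the forward implication holds.

(→) If 140 ∣ s, write s = 140q. Since 140 = 10·14, s = 14·(10q), so 14 ∣ s; and since 140 = 14·10, s = 10·(14q), so 10 ∣ s.

(←) This fails: take s = 70. Both 14 ∣ 70 and 10 ∣ 70, yet 70 is not a multiple of 140 (since 70 = 0·140 + 70), so 140 ∤ 70.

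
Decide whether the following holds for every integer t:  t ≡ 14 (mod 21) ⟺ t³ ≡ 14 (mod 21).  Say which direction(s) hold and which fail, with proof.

(⟹) Suppose t ≡ 14 (mod 21). Write t = 21j + 14. Then (21j + 14)³ = 9261j³ + 18522j² + 12348j + 2744 = 21(441j³ + 882j² + 588j + 130) + 14, so t³ ≡ 14 (mod 21).

(⟸) Conversely, suppose t³ ≡ 14 (mod 21). The only residue r in {0, …, 20} with r³ ≡ 14 (mod 21) is r = 14, so t ≡ 14 (mod 21).

Both directions hold.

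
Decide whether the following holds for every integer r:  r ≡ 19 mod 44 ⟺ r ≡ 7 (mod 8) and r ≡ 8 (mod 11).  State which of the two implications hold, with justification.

(→) This fails: r = 19 gives 19 ≡ 19 (mod 44) but 19 ≡ 3 (mod 8), so the conjunction on the right does not hold.

(←) Conversely, if r ≡ 7 (mod 8) and r ≡ 8 (mod 11), then by the Chinese remainder theorem r ≡ 63 (mod 88). Since 63 ≡ 19 (mod 44) and 44 ∣ 88, we get r ≡ 19 (mod 44).

(⇒) fails; (⇐) holds.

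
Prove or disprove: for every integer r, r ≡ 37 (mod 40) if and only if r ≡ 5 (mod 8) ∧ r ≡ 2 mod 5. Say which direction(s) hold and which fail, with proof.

(⇒) Suppose r ≡ 37 (mod 40); write r = 40j + 37. Since 8 ∣ 40, reducing mod 8 gives r ≡ 37 ≡ 5 (mod 8); since 5 ∣ 40, reducing mod 5 gives r ≡ 37 ≡ 2 (mod 5).

(⇐) Conversely, if r ≡ 5 (mod 8) and r ≡ 2 (mod 5), then by the Chinese remainder theorem r ≡ 37 (mod 40). This is exactly r ≡ 37 (mod 40).

Both implications hold.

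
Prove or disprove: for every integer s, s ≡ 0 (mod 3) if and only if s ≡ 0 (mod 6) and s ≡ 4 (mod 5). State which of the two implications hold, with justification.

Converse. If s ≡ 0 (mod 6) and s ≡ 4 (mod 5), then by the Chinese remainder theorem s ≡ 24 (mod 30). Since 24 ≡ 0 (mod 3) and 3 ∣ 30, we get s ≡ 0 (mod 3).

Forward direction. This fails: s = 0 gives 0 ≡ 0 (mod 3) but 0 ≡ 0 (mod 5), so the conjunction on the right does not hold.

The forward direction fails; the converse holds.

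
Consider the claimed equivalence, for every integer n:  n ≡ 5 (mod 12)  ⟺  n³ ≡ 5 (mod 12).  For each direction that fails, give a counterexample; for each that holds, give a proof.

(⟹) Suppose n ≡ 5 (mod 12). Write n = 12j + 5. Then (12j + 5)³ = 1728j³ + 2160j² + 900j + 125 = 12(144j³ + 180j² + 75j + 10) + 5, so n³ ≡ 5 (mod 12).

(⟸) For the converse, argue contrapositively. If n ≢ 5 (mod 12), then n is congruent to one of 0, 1, 2, 3, 4, 6, 7, 8, 9, 10, 11 modulo 12, and these give n³ ≡ 0, 1, 8, 3, 4, 0, 7, 8, 9, 4, 11 respectively — never 5.

Both directions hold.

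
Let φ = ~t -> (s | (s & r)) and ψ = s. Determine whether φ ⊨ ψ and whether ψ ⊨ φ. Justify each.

Only the converse holds.

(⟹) This fails. Under s = F, t = T, r = F, the left side is true but the right side is false.

(⟸) Assume the antecedent. If s is true, ~t -> (s | (s & r)) reduces to true regardless of the other variables. If s is false, the antecedent cannot hold. Either way ~t -> (s | (s & r)) holds.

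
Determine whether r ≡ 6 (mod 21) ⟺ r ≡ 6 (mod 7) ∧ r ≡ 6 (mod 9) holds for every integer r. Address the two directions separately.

Not equivalent: only (⇐) holds.

[⇒] This fails: r = 48 gives 48 ≡ 6 (mod 21) but 48 ≡ 3 (mod 9), so the conjunction on the right does not hold.

[⇐] Conversely, if r ≡ 6 (mod 7) and r ≡ 6 (mod 9), then by the Chinese remainder theorem r ≡ 6 (mod 63). Since 6 ≡ 6 (mod 21) and 21 ∣ 63, we get r ≡ 6 (mod 21).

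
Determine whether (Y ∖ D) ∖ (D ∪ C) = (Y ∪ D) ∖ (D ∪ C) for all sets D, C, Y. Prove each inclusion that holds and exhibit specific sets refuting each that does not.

Both inclusions hold.

(⟹) Let x ∈ (Y ∖ D) ∖ (D ∪ C). Then x ∈ Y and x ∉ D, C, from which x ∈ (Y ∪ D) ∖ (D ∪ C).

(⟸) Let x ∈ (Y ∪ D) ∖ (D ∪ C). Then x ∈ Y and x ∉ D, C, from which x ∈ (Y ∖ D) ∖ (D ∪ C).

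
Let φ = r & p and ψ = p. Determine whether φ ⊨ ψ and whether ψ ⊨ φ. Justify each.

[⇒] Assume the antecedent. If r is true, the antecedent forces (r = T, p = T), and p holds there. If r is false, the antecedent cannot hold. Either way p holds.

[⇐] This fails. Under r = F, p = T, the left side is false but the right side is true.

(⇒) holds; (⇐) fails.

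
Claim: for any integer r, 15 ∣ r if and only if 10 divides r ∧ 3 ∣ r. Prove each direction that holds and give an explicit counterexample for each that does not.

(←) Suppose 10 ∣ r and 3 ∣ r. Any common multiple of 10 and 3 is a multiple of their lcm; here gcd(10, 3) = 1, so lcm(10, 3) = 10·3 = 30, so 30 ∣ r. Since 15 ∣ 30, it follows that 15 ∣ r.

(→) This fails: take r = 15. Certainly 15 ∣ 15, but 10 ∤ 15.

Not equivalent: only (⇐) holds.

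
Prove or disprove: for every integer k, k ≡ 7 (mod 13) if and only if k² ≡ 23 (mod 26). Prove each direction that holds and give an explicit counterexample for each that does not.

Forward direction. This fails: take k = 20. Then 20 ≡ 7 (mod 13), but 20² = 400 ≡ 10 (mod 26), not 23.

Converse. This fails: take k = 19. Then 19² = 361 ≡ 23 (mod 26), yet 19 ≡ 6 (mod 13), not 7.

(⇒) fails and (⇐) fails.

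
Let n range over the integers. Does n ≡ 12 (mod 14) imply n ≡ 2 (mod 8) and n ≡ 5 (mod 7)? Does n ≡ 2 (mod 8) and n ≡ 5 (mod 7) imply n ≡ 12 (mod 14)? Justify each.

Not equivalent: only (⇐) holds.

(←) If n ≡ 2 (mod 8) and n ≡ 5 (mod 7), then by the Chinese remainder theorem n ≡ 26 (mod 56). Since 26 ≡ 12 (mod 14) and 14 ∣ 56, we get n ≡ 12 (mod 14).

(→) This fails: n = 40 gives 40 ≡ 12 (mod 14) but 40 ≡ 0 (mod 8), so the conjunction on the right does not hold.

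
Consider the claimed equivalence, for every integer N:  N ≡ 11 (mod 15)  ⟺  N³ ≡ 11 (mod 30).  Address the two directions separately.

(⟹) This fails: take N = 26. Then 26 ≡ 11 (mod 15), but 26³ = 17576 ≡ 26 (mod 30), not 11.

(⟸) Conversely, the residues r modulo 30 with r³ ≡ 11 (mod 30) are exactly {11}, and each is ≡ 11 (mod 15).

Not equivalent: only (⇐) holds.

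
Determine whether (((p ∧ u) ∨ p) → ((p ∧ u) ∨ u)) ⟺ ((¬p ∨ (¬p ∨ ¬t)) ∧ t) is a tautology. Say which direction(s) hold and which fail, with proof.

(→) This fails. Under t = F, p = F, u = F, the left side is true but the right side is false.

(←) Assume the antecedent. If t is true, the antecedent forces (t = T, p = F, u = F) or (t = T, p = F, u = T), and ((p ∧ u) ∨ p) → ((p ∧ u) ∨ u) holds there. If t is false, the antecedent cannot hold. Either way ((p ∧ u) ∨ p) → ((p ∧ u) ∨ u) holds.

Only the converse holds.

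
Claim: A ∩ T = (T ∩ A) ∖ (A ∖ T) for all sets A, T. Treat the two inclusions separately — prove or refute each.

Forward inclusion. Let x ∈ A ∩ T. Then x ∈ A ∩ T, from which x ∈ (T ∩ A) ∖ (A ∖ T).

Reverse inclusion. Let x ∈ (T ∩ A) ∖ (A ∖ T). Then x ∈ A ∩ T, from which x ∈ A ∩ T.

Both inclusions hold.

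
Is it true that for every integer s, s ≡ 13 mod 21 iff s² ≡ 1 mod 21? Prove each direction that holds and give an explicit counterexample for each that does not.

Only the forward implication holds.

(⟹) Suppose s ≡ 13 mod 21. Write s = 21j + 13. Then (21j + 13)² = 441j² + 546j + 169 = 21(21j² + 26j + 8) + 1, so s² ≡ 1 (mod 21).

(⟸) This fails: take s = 1. Then 1² = 1 ≡ 1 (mod 21), yet 1 ≡ 1 (mod 21), not 13.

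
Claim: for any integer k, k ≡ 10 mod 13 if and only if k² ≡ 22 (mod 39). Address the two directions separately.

Forward direction. This fails: take k = 36. Then 36 ≡ 10 (mod 13), but 36² = 1296 ≡ 9 (mod 39), not 22.

Converse. This fails: take k = 16. Then 16² = 256 ≡ 22 (mod 39), yet 16 ≡ 3 (mod 13), not 10.

Neither direction holds.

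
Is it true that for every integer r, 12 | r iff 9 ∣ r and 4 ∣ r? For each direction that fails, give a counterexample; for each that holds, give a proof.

The forward direction fails; the converse holds.

(→) This fails: take r = 12. Certainly 12 ∣ 12, but 9 ∤ 12.

(←) Suppose 9 ∣ r and 4 ∣ r. Any common multiple of 9 and 4 is a multiple of their lcm; here gcd(9, 4) = 1, so lcm(9, 4) = 9·4 = 36, so 36 ∣ r. Since 12 ∣ 36, it follows that 12 ∣ r.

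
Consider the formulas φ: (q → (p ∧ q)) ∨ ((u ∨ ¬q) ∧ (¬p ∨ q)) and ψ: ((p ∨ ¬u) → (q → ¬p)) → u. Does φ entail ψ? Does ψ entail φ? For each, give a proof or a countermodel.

(⟹) This fails. Under q = F, p = F, u = F, the left side is true but the right side is false.

(⟸) Assume the antecedent. If p is true, the consequent reduces to true regardless of the other variables. If p is false, the antecedent forces (q = F, p = F, u = T) or (q = T, p = F, u = T), and the consequent holds there. Either way the consequent holds.

Only the converse holds.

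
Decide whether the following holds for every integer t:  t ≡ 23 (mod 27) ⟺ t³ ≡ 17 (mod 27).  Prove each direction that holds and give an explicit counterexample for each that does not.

Only the forward implication holds.

(→) Suppose t ≡ 23 (mod 27). Write t = 27j + 23. Then (27j + 23)³ = 19683j³ + 50301j² + 42849j + 12167 = 27(729j³ + 1863j² + 1587j + 450) + 17, so t³ ≡ 17 (mod 27).

(←) This fails: take t = 5. Then 5³ = 125 ≡ 17 (mod 27), yet 5 ≡ 5 (mod 27), not 23.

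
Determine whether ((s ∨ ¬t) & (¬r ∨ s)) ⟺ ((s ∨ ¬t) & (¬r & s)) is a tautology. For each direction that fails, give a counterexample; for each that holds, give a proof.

Not equivalent: only (⇐) holds.

(→) This fails. Under t = F, s = F, r = F, the left side is true but the right side is false.

(←) Assume the antecedent. If t is true, the antecedent forces (t = T, s = T, r = F), and (s ∨ ¬t) & (¬r ∨ s) holds there. If t is false, the antecedent forces (t = F, s = T, r = F), and (s ∨ ¬t) & (¬r ∨ s) holds there. Either way (s ∨ ¬t) & (¬r ∨ s) holds.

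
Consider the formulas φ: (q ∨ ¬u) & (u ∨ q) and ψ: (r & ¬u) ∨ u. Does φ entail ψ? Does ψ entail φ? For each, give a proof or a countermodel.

Both directions fail.

(⇒) This fails. Under r = F, q = T, u = F, the left side is true but the right side is false.

(⇐) This fails. Under r = T, q = F, u = F, the left side is false but the right side is true.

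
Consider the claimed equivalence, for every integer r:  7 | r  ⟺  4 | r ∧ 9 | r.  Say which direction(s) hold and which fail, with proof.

(⟹) This fails: take r = 7. Certainly 7 ∣ 7, but 4 ∤ 7.

(⟸) This fails: take r = 36. Both 4 ∣ 36 and 9 ∣ 36, yet 36 is not a multiple of 7 (since 36 = 5·7 + 1), so 7 ∤ 36.

Neither direction holds.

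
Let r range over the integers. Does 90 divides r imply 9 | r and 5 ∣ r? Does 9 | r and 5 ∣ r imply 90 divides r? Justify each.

Only the forward direction holds.

[⇐] This fails: take r = 45. Both 9 ∣ 45 and 5 ∣ 45, yet 45 is not a multiple of 90 (since 45 = 0·90 + 45), so 90 ∤ 45.

[⇒] If 90 ∣ r, write r = 90q. Since 90 = 10·9, r = 9·(10q), so 9 ∣ r; and since 90 = 18·5, r = 5·(18q), so 5 ∣ r.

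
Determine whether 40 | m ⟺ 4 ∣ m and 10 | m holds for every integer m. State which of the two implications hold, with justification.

(⟹) If 40 ∣ m, write m = 40q. Since 40 = 10·4, m = 4·(10q), so 4 ∣ m; and since 40 = 4·10, m = 10·(4q), so 10 ∣ m.

(⟸) This fails: take m = 20. Both 4 ∣ 20 and 10 ∣ 20, yet 20 is not a multiple of 40 (since 20 = 0·40 + 20), so 40 ∤ 20.

Only the forward direction holds.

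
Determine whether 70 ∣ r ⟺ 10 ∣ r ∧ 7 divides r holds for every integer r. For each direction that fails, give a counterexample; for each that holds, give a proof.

Both implications hold.

(⇒) If 70 ∣ r, write r = 70q. Since 70 = 7·10, r = 10·(7q), so 10 ∣ r; and since 70 = 10·7, r = 7·(10q), so 7 ∣ r.

(⇐) Suppose 10 ∣ r and 7 ∣ r. Any common multiple of 10 and 7 is a multiple of their lcm; here gcd(10, 7) = 1, so lcm(10, 7) = 10·7 = 70, so 70 ∣ r.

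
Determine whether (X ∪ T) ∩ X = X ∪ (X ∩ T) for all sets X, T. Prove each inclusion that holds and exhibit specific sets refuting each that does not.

Both inclusions hold.

Forward inclusion. Let x ∈ (X ∪ T) ∩ X. Then either x ∈ X and x ∉ T; or x ∈ X ∩ T. In each case x ∈ X ∪ (X ∩ T), so (X ∪ T) ∩ X ⊆ X ∪ (X ∩ T).

Reverse inclusion. Let x ∈ X ∪ (X ∩ T). Then either x ∈ X and x ∉ T; or x ∈ X ∩ T. In each case x ∈ (X ∪ T) ∩ X, so X ∪ (X ∩ T) ⊆ (X ∪ T) ∩ X.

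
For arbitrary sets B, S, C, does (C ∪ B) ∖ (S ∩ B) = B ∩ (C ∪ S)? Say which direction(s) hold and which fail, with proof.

Neither inclusion holds.

(⊆) This inclusion fails. Take B = {1}, S = ∅, C = ∅; then 1 ∈ (C ∪ B) ∖ (S ∩ B) but 1 ∉ B ∩ (C ∪ S).

(⊇) This inclusion fails. Take B = {1}, S = {1}, C = ∅; then 1 ∈ B ∩ (C ∪ S) but 1 ∉ (C ∪ B) ∖ (S ∩ B).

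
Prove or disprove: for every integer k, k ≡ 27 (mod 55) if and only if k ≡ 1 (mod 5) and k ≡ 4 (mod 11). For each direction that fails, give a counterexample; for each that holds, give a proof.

(⇒) This fails: k = 27 gives 27 ≡ 27 (mod 55) but 27 ≡ 2 (mod 5), so the conjunction on the right does not hold.

(⇐) This fails: k = 26 satisfies both congruences on the right (26 ≡ 1 mod 5 and 26 ≡ 4 mod 11) yet 26 ≡ 26 (mod 55), not 27.

Neither implication holds.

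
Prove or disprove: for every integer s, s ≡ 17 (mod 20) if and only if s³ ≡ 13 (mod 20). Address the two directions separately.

(⟸) Suppose s³ ≡ 13 (mod 20). The only residue r in {0, …, 19} with r³ ≡ 13 (mod 20) is r = 17, so s ≡ 17 (mod 20).

(⟹) Suppose s ≡ 17 (mod 20). Write s = 20j + 17. Then (20j + 17)³ = 8000j³ + 20400j² + 17340j + 4913 = 20(400j³ + 1020j² + 867j + 245) + 13, so s³ ≡ 13 (mod 20).

Equivalent; both directions hold.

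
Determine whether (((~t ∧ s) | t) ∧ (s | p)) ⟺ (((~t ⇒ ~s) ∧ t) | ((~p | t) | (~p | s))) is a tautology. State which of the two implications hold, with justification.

[⇒] Assume the antecedent. If s is true, the consequent reduces to true regardless of the other variables. If s is false, the antecedent forces (s = F, p = T, t = T), and the consequent holds there. Either way the consequent holds.

[⇐] This fails. Under s = F, p = F, t = F, the left side is false but the right side is true.

Not equivalent: only (⇒) holds.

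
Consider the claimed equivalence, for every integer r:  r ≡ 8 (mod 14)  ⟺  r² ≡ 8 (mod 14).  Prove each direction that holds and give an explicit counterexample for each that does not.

(⇒) holds; (⇐) fails.

(⟹) Suppose r ≡ 8 (mod 14). Write r = 14j + 8. Then (14j + 8)² = 196j² + 224j + 64 = 14(14j² + 16j + 4) + 8, so r² ≡ 8 (mod 14).

(⟸) This fails: take r = 6. Then 6² = 36 ≡ 8 (mod 14), yet 6 ≡ 6 (mod 14), not 8.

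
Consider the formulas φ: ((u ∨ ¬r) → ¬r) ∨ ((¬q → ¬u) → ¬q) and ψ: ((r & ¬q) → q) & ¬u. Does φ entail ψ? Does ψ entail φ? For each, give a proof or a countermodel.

The forward direction fails; the converse holds.

(⇒) This fails. Under r = T, u = F, q = F, the left side is true but the right side is false.

(⇐) Assume the antecedent. If r is true, the antecedent forces (r = T, u = F, q = T), and the consequent holds there. If r is false, the consequent reduces to true regardless of the other variables. Either way the consequent holds.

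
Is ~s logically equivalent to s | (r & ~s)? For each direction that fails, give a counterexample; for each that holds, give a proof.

Neither implication holds.

(⟹) This fails. Under r = F, s = F, the left side is true but the right side is false.

(⟸) This fails. Under r = F, s = T, the left side is false but the right side is true.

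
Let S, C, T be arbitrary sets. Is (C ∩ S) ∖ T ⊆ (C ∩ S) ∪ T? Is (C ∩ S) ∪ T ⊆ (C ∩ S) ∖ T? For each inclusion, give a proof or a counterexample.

Only the forward inclusion holds.

Forward inclusion. Let x ∈ (C ∩ S) ∖ T. Then x ∈ S ∩ C and x ∉ T, from which x ∈ (C ∩ S) ∪ T.

Reverse inclusion. This inclusion fails. Take S = ∅, C = ∅, T = {1}; then 1 ∈ (C ∩ S) ∪ T but 1 ∉ (C ∩ S) ∖ T.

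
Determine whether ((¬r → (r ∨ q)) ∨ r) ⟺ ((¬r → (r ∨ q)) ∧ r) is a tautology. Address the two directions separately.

Only the converse holds.

[⇒] This fails. Under q = T, r = F, the left side is true but the right side is false.

[⇐] Assume the antecedent. If q is true, (¬r → (r ∨ q)) ∨ r reduces to true regardless of the other variables. If q is false, the antecedent forces (q = F, r = T), and (¬r → (r ∨ q)) ∨ r holds there. Either way (¬r → (r ∨ q)) ∨ r holds.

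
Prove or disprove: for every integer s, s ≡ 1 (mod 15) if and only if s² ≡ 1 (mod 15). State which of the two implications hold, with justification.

The forward direction holds; the converse fails.

(⟹) Suppose s ≡ 1 (mod 15). Write s = 15j + 1. Then (15j + 1)² = 225j² + 30j + 1 = 15(15j² + 2j) + 1, so s² ≡ 1 (mod 15).

(⟸) This fails: take s = 4. Then 4² = 16 ≡ 1 (mod 15), yet 4 ≡ 4 (mod 15), not 1.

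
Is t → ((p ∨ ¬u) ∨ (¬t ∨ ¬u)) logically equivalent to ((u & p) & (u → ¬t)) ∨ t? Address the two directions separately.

Neither direction holds.

(→) This fails. Under u = F, t = F, p = F, the left side is true but the right side is false.

(←) This fails. Under u = T, t = T, p = F, the left side is false but the right side is true.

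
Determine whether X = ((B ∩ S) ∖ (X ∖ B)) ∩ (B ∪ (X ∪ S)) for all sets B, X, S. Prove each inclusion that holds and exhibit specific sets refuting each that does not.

(⟹) This inclusion fails. Take B = ∅, X = {1}, S = ∅; then 1 ∈ X but 1 ∉ ((B ∩ S) ∖ (X ∖ B)) ∩ (B ∪ (X ∪ S)).

(⟸) This inclusion fails. Take B = {1}, X = ∅, S = {1}; then 1 ∈ ((B ∩ S) ∖ (X ∖ B)) ∩ (B ∪ (X ∪ S)) but 1 ∉ X.

(⊆) fails and (⊇) fails.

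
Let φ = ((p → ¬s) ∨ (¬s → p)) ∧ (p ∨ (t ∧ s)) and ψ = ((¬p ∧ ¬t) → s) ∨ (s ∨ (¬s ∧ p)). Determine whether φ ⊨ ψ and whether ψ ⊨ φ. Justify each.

Converse. This fails. Under p = F, t = T, s = F, the left side is false but the right side is true.

Forward direction. Assume the antecedent. If p is true, the consequent reduces to true regardless of the other variables. If p is false, the antecedent forces (p = F, t = T, s = T), and the consequent holds there. Either way the consequent holds.

Only the forward implication holds.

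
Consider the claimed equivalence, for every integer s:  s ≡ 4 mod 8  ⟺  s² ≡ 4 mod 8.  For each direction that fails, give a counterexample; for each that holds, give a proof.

Both directions fail.

(→) This fails: take s = 4. Then 4 ≡ 4 (mod 8), but 4² = 16 ≡ 0 (mod 8), not 4.

(←) This fails: take s = 2. Then 2² = 4 ≡ 4 (mod 8), yet 2 ≡ 2 (mod 8), not 4.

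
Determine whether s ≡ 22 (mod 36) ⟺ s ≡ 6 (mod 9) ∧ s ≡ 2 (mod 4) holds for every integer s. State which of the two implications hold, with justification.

Forward direction. This fails: s = 22 gives 22 ≡ 22 (mod 36) but 22 ≡ 4 (mod 9), so the conjunction on the right does not hold.

Converse. This fails: s = 6 satisfies both congruences on the right (6 ≡ 6 mod 9 and 6 ≡ 2 mod 4) yet 6 ≡ 6 (mod 36), not 22.

Neither implication holds.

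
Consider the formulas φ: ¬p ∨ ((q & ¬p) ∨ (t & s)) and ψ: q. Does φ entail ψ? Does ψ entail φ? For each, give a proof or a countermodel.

(⇒) fails and (⇐) fails.

Forward direction. This fails. Under q = F, s = F, p = F, t = F, the left side is true but the right side is false.

Converse. This fails. Under q = T, s = F, p = T, t = F, the left side is false but the right side is true.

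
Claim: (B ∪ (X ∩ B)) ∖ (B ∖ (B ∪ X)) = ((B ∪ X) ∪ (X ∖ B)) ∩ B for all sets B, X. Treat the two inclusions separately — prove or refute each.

Reverse inclusion. Let x ∈ ((B ∪ X) ∪ (X ∖ B)) ∩ B. Then either x ∈ B and x ∉ X; or x ∈ B ∩ X. In each case x ∈ (B ∪ (X ∩ B)) ∖ (B ∖ (B ∪ X)), so ((B ∪ X) ∪ (X ∖ B)) ∩ B ⊆ (B ∪ (X ∩ B)) ∖ (B ∖ (B ∪ X)).

Forward inclusion. Let x ∈ (B ∪ (X ∩ B)) ∖ (B ∖ (B ∪ X)). Then either x ∈ B and x ∉ X; or x ∈ B ∩ X. In each case x ∈ ((B ∪ X) ∪ (X ∖ B)) ∩ B, so (B ∪ (X ∩ B)) ∖ (B ∖ (B ∪ X)) ⊆ ((B ∪ X) ∪ (X ∖ B)) ∩ B.

Both inclusions hold; the sets are equal.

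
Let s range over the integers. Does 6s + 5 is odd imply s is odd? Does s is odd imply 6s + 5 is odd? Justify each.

Only the reverse direction holds.

[⇒] This fails: take s = 6. Then 6s + 5 = 41, which is odd, yet s = 6 is even, not odd.

[⇐] Suppose s is odd. Since 6 is even, 6s is even for every s, so 6s + 5 has the same parity as 5, which is odd. Hence 6s + 5 is odd.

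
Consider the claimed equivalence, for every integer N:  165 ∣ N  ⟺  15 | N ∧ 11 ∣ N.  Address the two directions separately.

[⇒] If 165 ∣ N, write N = 165q. Since 165 = 11·15, N = 15·(11q), so 15 ∣ N; and since 165 = 15·11, N = 11·(15q), so 11 ∣ N.

[⇐] Suppose 15 ∣ N and 11 ∣ N. Any common multiple of 15 and 11 is a multiple of their lcm; here gcd(15, 11) = 1, so lcm(15, 11) = 15·11 = 165, so 165 ∣ N.

Equivalent; both directions hold.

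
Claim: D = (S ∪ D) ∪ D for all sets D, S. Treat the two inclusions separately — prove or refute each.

Only the forward inclusion holds.

(⊆) Let x ∈ D. Then either x ∈ D and x ∉ S; or x ∈ D ∩ S. In each case x ∈ (S ∪ D) ∪ D, so D ⊆ (S ∪ D) ∪ D.

(⊇) This inclusion fails. Take D = ∅, S = {1}; then 1 ∈ (S ∪ D) ∪ D but 1 ∉ D.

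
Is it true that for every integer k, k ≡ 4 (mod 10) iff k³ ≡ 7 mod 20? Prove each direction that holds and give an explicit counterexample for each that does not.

Forward direction. This fails: take k = 4. Then 4 ≡ 4 (mod 10), but 4³ = 64 ≡ 4 (mod 20), not 7.

Converse. This fails: take k = 3. Then 3³ = 27 ≡ 7 (mod 20), yet 3 ≡ 3 (mod 10), not 4.

Both directions fail.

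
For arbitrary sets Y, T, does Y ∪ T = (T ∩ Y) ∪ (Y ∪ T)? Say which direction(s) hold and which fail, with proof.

(⊆) Let x ∈ Y ∪ T. Then either x ∈ Y and x ∉ T; or x ∈ T and x ∉ Y; or x ∈ Y ∩ T. In each case x ∈ (T ∩ Y) ∪ (Y ∪ T), so Y ∪ T ⊆ (T ∩ Y) ∪ (Y ∪ T).

(⊇) Let x ∈ (T ∩ Y) ∪ (Y ∪ T). Then either x ∈ Y and x ∉ T; or x ∈ T and x ∉ Y; or x ∈ Y ∩ T. In each case x ∈ Y ∪ T, so (T ∩ Y) ∪ (Y ∪ T) ⊆ Y ∪ T.

Both inclusions hold.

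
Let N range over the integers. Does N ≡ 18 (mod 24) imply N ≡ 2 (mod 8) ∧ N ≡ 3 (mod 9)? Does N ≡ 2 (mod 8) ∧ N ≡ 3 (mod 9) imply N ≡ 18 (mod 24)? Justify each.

(⇒) fails; (⇐) holds.

(⟸) If N ≡ 2 (mod 8) and N ≡ 3 (mod 9), then by the Chinese remainder theorem N ≡ 66 (mod 72). Since 66 ≡ 18 (mod 24) and 24 ∣ 72, we get N ≡ 18 (mod 24).

(⟹) This fails: N = 18 gives 18 ≡ 18 (mod 24) but 18 ≡ 0 (mod 9), so the conjunction on the right does not hold.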